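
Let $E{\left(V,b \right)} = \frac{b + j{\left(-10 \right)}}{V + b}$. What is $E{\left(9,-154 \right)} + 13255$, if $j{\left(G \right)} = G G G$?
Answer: $\frac{1923129}{145} \approx 13263.0$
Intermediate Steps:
$j{\left(G \right)} = G^{3}$ ($j{\left(G \right)} = G^{2} G = G^{3}$)
$E{\left(V,b \right)} = \frac{-1000 + b}{V + b}$ ($E{\left(V,b \right)} = \frac{b + \left(-10\right)^{3}}{V + b} = \frac{b - 1000}{V + b} = \frac{-1000 + b}{V + b}$)
$E{\left(9,-154 \right)} + 13255 = \frac{-1000 - 154}{9 - 154} + 13255 = \frac{1}{-145} \left(-1154\right) + 13255 = \left(- \frac{1}{145}\right) \left(-1154\right) + 13255 = \frac{1154}{145} + 13255 = \frac{1923129}{145}$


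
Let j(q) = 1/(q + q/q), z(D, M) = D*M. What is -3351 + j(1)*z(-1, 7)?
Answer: -6709/2 ≈ -3354.5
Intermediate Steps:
j(q) = 1/(1 + q) (j(q) = 1/(q + 1) = 1/(1 + q))
-3351 + j(1)*z(-1, 7) = -3351 + (-1*7)/(1 + 1) = -3351 - 7/2 = -6709/2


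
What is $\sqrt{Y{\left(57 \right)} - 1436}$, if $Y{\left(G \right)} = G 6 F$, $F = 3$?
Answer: $i \sqrt{410} \approx 20.248 i$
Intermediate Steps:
$Y{\left(G \right)} = 18 G$ ($Y{\left(G \right)} = G 6 \cdot 3 = 6 G 3 = 18 G$)
$\sqrt{Y{\left(57 \right)} - 1436} = \sqrt{18 \cdot 57 - 1436} = \sqrt{1026 - 1436} = \sqrt{-410} = i \sqrt{410}$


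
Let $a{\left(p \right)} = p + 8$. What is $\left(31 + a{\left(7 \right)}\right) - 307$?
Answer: $-261$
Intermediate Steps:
$a{\left(p \right)} = 8 + p$
$\left(31 + a{\left(7 \right)}\right) - 307 = \left(31 + \left(8 + 7\right)\right) - 307 = \left(31 + 15\right) - 307 = 46 - 307 = -261$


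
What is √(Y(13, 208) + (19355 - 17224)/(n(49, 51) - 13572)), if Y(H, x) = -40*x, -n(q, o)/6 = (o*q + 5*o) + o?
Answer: 7*I*√17437840662/10134 ≈ 91.214*I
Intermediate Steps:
n(q, o) = -36*o - 6*o*q (n(q, o) = -6*((o*q + 5*o) + o) = -6*((5*o + o*q) + o) = -6*(6*o + o*q) = -36*o - 6*o*q)
√(Y(13, 208) + (19355 - 17224)/(n(49, 51) - 13572)) = √(-40*208 + (19355 - 17224)/(-6*51*(6 + 49) - 13572)) = √(-8320 + 2131/(-6*51*55 - 13572)) = √(-8320 + 2131/(-16830 - 13572)) = √(-8320 + 2131/(-30402)) = √(-8320 + 2131*(-1/30402)) = √(-8320 - 2131/30402) = √(-252946771/30402) = 7*I*√17437840662/10134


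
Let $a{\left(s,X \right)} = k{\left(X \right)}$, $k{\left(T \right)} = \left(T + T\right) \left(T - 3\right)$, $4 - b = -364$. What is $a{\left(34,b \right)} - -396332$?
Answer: $664972$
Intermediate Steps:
$b = 368$ ($b = 4 - -364 = 4 + 364 = 368$)
$k{\left(T \right)} = 2 T \left(-3 + T\right)$
$a{\left(s,X \right)} = 2 X \left(-3 + X\right)$
$a{\left(34,b \right)} - -396332 = 2 \cdot 368 \left(-3 + 368\right) - -396332 = 2 \cdot 368 \cdot 365 + 396332 = 268640 + 396332 = 664972$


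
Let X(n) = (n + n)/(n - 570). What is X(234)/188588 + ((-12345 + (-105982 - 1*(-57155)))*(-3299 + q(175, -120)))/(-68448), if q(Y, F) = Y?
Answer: -31534490172677/11294912496 ≈ -2791.9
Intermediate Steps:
X(n) = 2*n/(-570 + n) (X(n) = (2*n)/(-570 + n) = 2*n/(-570 + n))
X(234)/188588 + ((-12345 + (-105982 - 1*(-57155)))*(-3299 + q(175, -120)))/(-68448) = (2*234/(-570 + 234))/188588 + ((-12345 + (-105982 - 1*(-57155)))*(-3299 + 175))/(-68448) = (2*234/(-336))*(1/188588) + ((-12345 + (-105982 + 57155))*(-3124))*(-1/68448) = (2*234*(-1/336))*(1/188588) + ((-12345 - 48827)*(-3124))*(-1/68448) = -39/28*1/188588 - 61172*(-3124)*(-1/68448) = -39/5280464 + 191101328*(-1/68448) = -39/5280464 - 11943833/4278 = -31534490172677/11294912496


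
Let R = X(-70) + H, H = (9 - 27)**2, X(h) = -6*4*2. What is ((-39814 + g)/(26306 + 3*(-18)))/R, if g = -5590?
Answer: -11351/1811388 ≈ -0.0062665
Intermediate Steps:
X(h) = -48 (X(h) = -24*2 = -48)
H = 324 (H = (-18)**2 = 324)
R = 276 (R = -48 + 324 = 276)
((-39814 + g)/(26306 + 3*(-18)))/R = ((-39814 - 5590)/(26306 + 3*(-18)))/276 = -45404/(26306 - 54)*(1/276) = -45404/26252*(1/276) = -45404*1/26252*(1/276) = -11351/6563*1/276 = -11351/1811388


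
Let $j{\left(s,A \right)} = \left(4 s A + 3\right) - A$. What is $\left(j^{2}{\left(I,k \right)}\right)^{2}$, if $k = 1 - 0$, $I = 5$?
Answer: $234256$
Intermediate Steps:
$k = 1$ ($k = 1 + 0 = 1$)
$j{\left(s,A \right)} = 3 - A + 4 A s$ ($j{\left(s,A \right)} = \left(4 A s + 3\right) - A = \left(3 + 4 A s\right) - A = 3 - A + 4 A s$)
$\left(j^{2}{\left(I,k \right)}\right)^{2} = \left(\left(3 - 1 + 4 \cdot 1 \cdot 5\right)^{2}\right)^{2} = \left(\left(3 - 1 + 20\right)^{2}\right)^{2} = \left(22^{2}\right)^{2} = 484^{2} = 234256$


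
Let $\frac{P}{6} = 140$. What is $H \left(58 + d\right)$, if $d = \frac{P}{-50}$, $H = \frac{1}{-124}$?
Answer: $- \frac{103}{310} \approx -0.33226$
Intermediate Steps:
$H = - \frac{1}{124} \approx -0.0080645$
$P = 840$ ($P = 6 \cdot 140 = 840$)
$d = - \frac{84}{5}$ ($d = \frac{840}{-50} = 840 \left(- \frac{1}{50}\right) = - \frac{84}{5} \approx -16.8$)
$H \left(58 + d\right) = - \frac{58 - \frac{84}{5}}{124} = \left(- \frac{1}{124}\right) \frac{206}{5} = - \frac{103}{310}$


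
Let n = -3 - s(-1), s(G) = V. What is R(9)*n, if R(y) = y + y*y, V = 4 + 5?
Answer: -1080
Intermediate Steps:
V = 9
s(G) = 9
R(y) = y + y²
n = -12 (n = -3 - 1*9 = -3 - 9 = -12)
R(9)*n = (9*(1 + 9))*(-12) = (9*10)*(-12) = 90*(-12) = -1080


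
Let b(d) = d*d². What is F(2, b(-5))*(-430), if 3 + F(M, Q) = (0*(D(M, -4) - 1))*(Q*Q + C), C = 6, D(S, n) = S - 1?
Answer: 1290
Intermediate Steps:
D(S, n) = -1 + S
b(d) = d³
F(M, Q) = -3 (F(M, Q) = -3 + (0*((-1 + M) - 1))*(Q*Q + 6) = -3 + (0*(-2 + M))*(Q² + 6) = -3 + 0*(6 + Q²) = -3 + 0 = -3)
F(2, b(-5))*(-430) = -3*(-430) = 1290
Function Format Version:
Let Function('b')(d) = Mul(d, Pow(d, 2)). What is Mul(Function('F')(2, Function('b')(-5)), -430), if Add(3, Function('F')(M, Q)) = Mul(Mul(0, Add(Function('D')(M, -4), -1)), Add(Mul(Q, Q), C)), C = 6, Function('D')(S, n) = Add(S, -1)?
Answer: 1290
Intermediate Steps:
Function('D')(S, n) = Add(-1, S)
Function('b')(d) = Pow(d, 3)
Function('F')(M, Q) = -3 (Function('F')(M, Q) = Add(-3, Mul(Mul(0, Add(Add(-1, M), -1)), Add(Mul(Q, Q), 6))) = Add(-3, Mul(Mul(0, Add(-2, M)), Add(Pow(Q, 2), 6))) = Add(-3, Mul(0, Add(6, Pow(Q, 2)))) = Add(-3, 0) = -3)
Mul(Function('F')(2, Function('b')(-5)), -430) = Mul(-3, -430) = 1290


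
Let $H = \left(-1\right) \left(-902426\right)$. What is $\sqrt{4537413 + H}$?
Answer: $\sqrt{5439839} \approx 2332.3$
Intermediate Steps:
$H = 902426$
$\sqrt{4537413 + H} = \sqrt{4537413 + 902426} = \sqrt{5439839}$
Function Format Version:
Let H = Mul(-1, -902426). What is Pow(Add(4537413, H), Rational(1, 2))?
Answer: Pow(5439839, Rational(1, 2)) ≈ 2332.3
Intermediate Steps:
H = 902426
Pow(Add(4537413, H), Rational(1, 2)) = Pow(Add(4537413, 902426), Rational(1, 2)) = Pow(5439839, Rational(1, 2))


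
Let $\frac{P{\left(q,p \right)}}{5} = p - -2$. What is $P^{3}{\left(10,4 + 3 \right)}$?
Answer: $91125$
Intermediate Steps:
$P{\left(q,p \right)} = 10 + 5 p$ ($P{\left(q,p \right)} = 5 \left(p - -2\right) = 5 \left(p + 2\right) = 5 \left(2 + p\right) = 10 + 5 p$)
$P^{3}{\left(10,4 + 3 \right)} = \left(10 + 5 \left(4 + 3\right)\right)^{3} = \left(10 + 5 \cdot 7\right)^{3} = \left(10 + 35\right)^{3} = 45^{3} = 91125$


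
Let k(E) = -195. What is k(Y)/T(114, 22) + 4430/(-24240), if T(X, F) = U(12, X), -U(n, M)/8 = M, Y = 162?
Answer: 2861/92112 ≈ 0.031060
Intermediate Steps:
U(n, M) = -8*M
T(X, F) = -8*X
k(Y)/T(114, 22) + 4430/(-24240) = -195/((-8*114)) + 4430/(-24240) = -195/(-912) + 4430*(-1/24240) = -195*(-1/912) - 443/2424 = 65/304 - 443/2424 = 2861/92112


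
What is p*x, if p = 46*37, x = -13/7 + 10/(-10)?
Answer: -34040/7 ≈ -4862.9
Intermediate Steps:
x = -20/7 (x = -13*1/7 + 10*(-1/10) = -13/7 - 1 = -20/7 ≈ -2.8571)
p = 1702
p*x = 1702*(-20/7) = -34040/7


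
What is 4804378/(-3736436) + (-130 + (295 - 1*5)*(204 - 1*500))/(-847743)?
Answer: -1875828207967/1583768731974 ≈ -1.1844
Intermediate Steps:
4804378/(-3736436) + (-130 + (295 - 1*5)*(204 - 1*500))/(-847743) = 4804378*(-1/3736436) + (-130 + (295 - 5)*(204 - 500))*(-1/847743) = -2402189/1868218 + (-130 + 290*(-296))*(-1/847743) = -2402189/1868218 + (-130 - 85840)*(-1/847743) = -2402189/1868218 - 85970*(-1/847743) = -2402189/1868218 + 85970/847743 = -1875828207967/1583768731974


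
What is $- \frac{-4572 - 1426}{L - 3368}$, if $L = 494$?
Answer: $- \frac{2999}{1437} \approx -2.087$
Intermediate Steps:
$- \frac{-4572 - 1426}{L - 3368} = - \frac{-4572 - 1426}{494 - 3368} = - \frac{-5998}{-2874} = - \frac{\left(-5998\right) \left(-1\right)}{2874} = \left(-1\right) \frac{2999}{1437} = - \frac{2999}{1437}$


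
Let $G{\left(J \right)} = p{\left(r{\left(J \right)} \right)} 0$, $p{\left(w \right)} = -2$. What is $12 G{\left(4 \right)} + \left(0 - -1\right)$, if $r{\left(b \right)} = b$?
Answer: $1$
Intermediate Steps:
$G{\left(J \right)} = 0$ ($G{\left(J \right)} = \left(-2\right) 0 = 0$)
$12 G{\left(4 \right)} + \left(0 - -1\right) = 12 \cdot 0 + \left(0 - -1\right) = 0 + \left(0 + 1\right) = 0 + 1 = 1$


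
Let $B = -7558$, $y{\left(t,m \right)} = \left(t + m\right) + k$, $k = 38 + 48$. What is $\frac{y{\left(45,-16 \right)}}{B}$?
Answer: $- \frac{115}{7558} \approx -0.015216$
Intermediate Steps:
$k = 86$
$y{\left(t,m \right)} = 86 + m + t$ ($y{\left(t,m \right)} = \left(t + m\right) + 86 = \left(m + t\right) + 86 = 86 + m + t$)
$\frac{y{\left(45,-16 \right)}}{B} = \frac{86 - 16 + 45}{-7558} = 115 \left(- \frac{1}{7558}\right) = - \frac{115}{7558}$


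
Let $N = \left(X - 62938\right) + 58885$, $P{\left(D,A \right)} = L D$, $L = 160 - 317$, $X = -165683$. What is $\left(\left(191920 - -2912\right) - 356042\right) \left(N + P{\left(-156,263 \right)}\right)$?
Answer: $23414785240$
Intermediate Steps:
$L = -157$
$P{\left(D,A \right)} = - 157 D$
$N = -169736$ ($N = \left(-165683 - 62938\right) + 58885 = -228621 + 58885 = -169736$)
$\left(\left(191920 - -2912\right) - 356042\right) \left(N + P{\left(-156,263 \right)}\right) = \left(\left(191920 - -2912\right) - 356042\right) \left(-169736 - -24492\right) = \left(\left(191920 + 2912\right) - 356042\right) \left(-169736 + 24492\right) = \left(194832 - 356042\right) \left(-145244\right) = \left(-161210\right) \left(-145244\right) = 23414785240$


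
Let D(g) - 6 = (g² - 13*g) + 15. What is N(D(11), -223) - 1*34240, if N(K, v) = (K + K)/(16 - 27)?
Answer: -376638/11 ≈ -34240.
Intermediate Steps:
D(g) = 21 + g² - 13*g (D(g) = 6 + ((g² - 13*g) + 15) = 6 + (15 + g² - 13*g) = 21 + g² - 13*g)
N(K, v) = -2*K/11 (N(K, v) = (2*K)/(-11) = (2*K)*(-1/11) = -2*K/11)
N(D(11), -223) - 1*34240 = -2*(21 + 11² - 13*11)/11 - 1*34240 = -2*(21 + 121 - 143)/11 - 34240 = -2/11*(-1) - 34240 = 2/11 - 34240 = -376638/11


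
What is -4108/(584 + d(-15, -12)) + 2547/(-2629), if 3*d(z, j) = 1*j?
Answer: -3069298/381205 ≈ -8.0516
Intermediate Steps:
d(z, j) = j/3 (d(z, j) = (1*j)/3 = j/3)
-4108/(584 + d(-15, -12)) + 2547/(-2629) = -4108/(584 + (1/3)*(-12)) + 2547/(-2629) = -4108/(584 - 4) + 2547*(-1/2629) = -4108/580 - 2547/2629 = -4108*1/580 - 2547/2629 = -1027/145 - 2547/2629 = -3069298/381205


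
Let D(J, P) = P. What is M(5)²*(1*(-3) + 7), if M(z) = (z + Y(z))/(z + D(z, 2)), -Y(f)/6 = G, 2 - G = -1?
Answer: 676/49 ≈ 13.796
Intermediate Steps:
G = 3 (G = 2 - 1*(-1) = 2 + 1 = 3)
Y(f) = -18 (Y(f) = -6*3 = -18)
M(z) = (-18 + z)/(2 + z) (M(z) = (z - 18)/(z + 2) = (-18 + z)/(2 + z))
M(5)²*(1*(-3) + 7) = ((-18 + 5)/(2 + 5))²*(1*(-3) + 7) = (-13/7)²*(-3 + 7) = ((⅐)*(-13))²*4 = (-13/7)²*4 = (169/49)*4 = 676/49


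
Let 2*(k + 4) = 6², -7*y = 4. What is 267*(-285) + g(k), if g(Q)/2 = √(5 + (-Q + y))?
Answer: -76095 + 2*I*√469/7 ≈ -76095.0 + 6.1875*I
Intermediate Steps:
y = -4/7 (y = -⅐*4 = -4/7 ≈ -0.57143)
k = 14 (k = -4 + (½)*6² = -4 + (½)*36 = -4 + 18 = 14)
g(Q) = 2*√(31/7 - Q) (g(Q) = 2*√(5 + (-Q - 4/7)) = 2*√(5 + (-4/7 - Q)) = 2*√(31/7 - Q))
267*(-285) + g(k) = 267*(-285) + 2*√(217 - 49*14)/7 = -76095 + 2*√(217 - 686)/7 = -76095 + 2*√(-469)/7 = -76095 + 2*(I*√469)/7 = -76095 + 2*I*√469/7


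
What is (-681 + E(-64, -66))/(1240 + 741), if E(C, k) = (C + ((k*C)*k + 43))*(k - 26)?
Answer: 3664197/283 ≈ 12948.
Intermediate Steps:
E(C, k) = (-26 + k)*(43 + C + C*k²) (E(C, k) = (C + ((C*k)*k + 43))*(-26 + k) = (C + (C*k² + 43))*(-26 + k) = (C + (43 + C*k²))*(-26 + k) = (43 + C + C*k²)*(-26 + k) = (-26 + k)*(43 + C + C*k²))
(-681 + E(-64, -66))/(1240 + 741) = (-681 + (-1118 - 26*(-64) + 43*(-66) - 64*(-66) - 64*(-66)³ - 26*(-64)*(-66)²))/(1240 + 741) = (-681 + (-1118 + 1664 - 2838 + 4224 - 64*(-287496) - 26*(-64)*4356))/1981 = (-681 + (-1118 + 1664 - 2838 + 4224 + 18399744 + 7248384))*(1/1981) = (-681 + 25650060)*(1/1981) = 25649379*(1/1981) = 3664197/283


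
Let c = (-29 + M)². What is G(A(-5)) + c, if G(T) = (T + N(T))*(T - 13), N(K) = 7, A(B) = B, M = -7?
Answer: 1260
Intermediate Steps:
G(T) = (-13 + T)*(7 + T) (G(T) = (T + 7)*(T - 13) = (7 + T)*(-13 + T) = (-13 + T)*(7 + T))
c = 1296 (c = (-29 - 7)² = (-36)² = 1296)
G(A(-5)) + c = (-91 + (-5)² - 6*(-5)) + 1296 = (-91 + 25 + 30) + 1296 = -36 + 1296 = 1260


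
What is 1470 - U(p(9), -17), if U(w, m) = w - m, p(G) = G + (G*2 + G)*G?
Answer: 1201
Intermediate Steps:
p(G) = G + 3*G**2 (p(G) = G + (2*G + G)*G = G + (3*G)*G = G + 3*G**2)
1470 - U(p(9), -17) = 1470 - (9*(1 + 3*9) - 1*(-17)) = 1470 - (9*(1 + 27) + 17) = 1470 - (9*28 + 17) = 1470 - (252 + 17) = 1470 - 1*269 = 1470 - 269 = 1201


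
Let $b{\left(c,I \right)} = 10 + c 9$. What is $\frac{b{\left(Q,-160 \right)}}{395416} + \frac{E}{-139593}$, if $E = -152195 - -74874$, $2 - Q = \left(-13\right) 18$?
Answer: $\frac{15435925999}{27598652844} \approx 0.5593$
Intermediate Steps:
$Q = 236$ ($Q = 2 - \left(-13\right) 18 = 2 - -234 = 2 + 234 = 236$)
$b{\left(c,I \right)} = 10 + 9 c$
$E = -77321$ ($E = -152195 + 74874 = -77321$)
$\frac{b{\left(Q,-160 \right)}}{395416} + \frac{E}{-139593} = \frac{10 + 9 \cdot 236}{395416} - \frac{77321}{-139593} = \left(10 + 2124\right) \frac{1}{395416} - - \frac{77321}{139593} = 2134 \cdot \frac{1}{395416} + \frac{77321}{139593} = \frac{1067}{197708} + \frac{77321}{139593} = \frac{15435925999}{27598652844}$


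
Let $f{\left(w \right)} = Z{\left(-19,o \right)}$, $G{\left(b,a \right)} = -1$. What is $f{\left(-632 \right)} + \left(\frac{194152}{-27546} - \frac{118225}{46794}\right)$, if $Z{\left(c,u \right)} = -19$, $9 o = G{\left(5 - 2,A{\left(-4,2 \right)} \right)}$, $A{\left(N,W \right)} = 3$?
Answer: $- \frac{2046252083}{71610418} \approx -28.575$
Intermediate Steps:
$o = - \frac{1}{9}$ ($o = \frac{1}{9} \left(-1\right) = - \frac{1}{9} \approx -0.11111$)
$f{\left(w \right)} = -19$
$f{\left(-632 \right)} + \left(\frac{194152}{-27546} - \frac{118225}{46794}\right) = -19 + \left(\frac{194152}{-27546} - \frac{118225}{46794}\right) = -19 + \left(194152 \left(- \frac{1}{27546}\right) - \frac{118225}{46794}\right) = -19 - \frac{685654141}{71610418} = - \frac{2046252083}{71610418}$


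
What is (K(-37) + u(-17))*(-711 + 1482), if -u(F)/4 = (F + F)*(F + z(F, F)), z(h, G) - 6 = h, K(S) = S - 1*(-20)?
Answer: -2949075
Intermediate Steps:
K(S) = 20 + S (K(S) = S + 20 = 20 + S)
z(h, G) = 6 + h
u(F) = -8*F*(6 + 2*F) (u(F) = -4*(F + F)*(F + (6 + F)) = -4*2*F*(6 + 2*F) = -8*F*(6 + 2*F))
(K(-37) + u(-17))*(-711 + 1482) = ((20 - 37) - 16*(-17)*(3 - 17))*(-711 + 1482) = (-17 - 16*(-17)*(-14))*771 = (-17 - 3808)*771 = -3825*771 = -2949075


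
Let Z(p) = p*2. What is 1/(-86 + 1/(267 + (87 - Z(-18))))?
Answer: -390/33539 ≈ -0.011628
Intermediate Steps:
Z(p) = 2*p
1/(-86 + 1/(267 + (87 - Z(-18)))) = 1/(-86 + 1/(267 + (87 - 2*(-18)))) = 1/(-86 + 1/(267 + (87 - 1*(-36)))) = 1/(-86 + 1/(267 + (87 + 36))) = 1/(-86 + 1/(267 + 123)) = 1/(-86 + 1/390) = 1/(-33539/390) = -390/33539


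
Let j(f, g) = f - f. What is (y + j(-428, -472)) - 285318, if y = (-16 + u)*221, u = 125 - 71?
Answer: -276920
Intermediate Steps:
u = 54
y = 8398 (y = (-16 + 54)*221 = 38*221 = 8398)
j(f, g) = 0
(y + j(-428, -472)) - 285318 = (8398 + 0) - 285318 = 8398 - 285318 = -276920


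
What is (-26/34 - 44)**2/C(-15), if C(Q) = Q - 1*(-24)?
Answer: 579121/2601 ≈ 222.65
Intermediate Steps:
C(Q) = 24 + Q (C(Q) = Q + 24 = 24 + Q)
(-26/34 - 44)**2/C(-15) = (-26/34 - 44)**2/(24 - 15) = (-26*1/34 - 44)**2/9 = (-13/17 - 44)**2*(1/9) = (-761/17)**2*(1/9) = (579121/289)*(1/9) = 579121/2601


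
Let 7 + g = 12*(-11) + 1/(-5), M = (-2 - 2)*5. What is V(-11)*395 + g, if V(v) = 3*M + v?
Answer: -140921/5 ≈ -28184.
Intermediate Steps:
M = -20 (M = -4*5 = -20)
V(v) = -60 + v (V(v) = 3*(-20) + v = -60 + v)
g = -696/5 (g = -7 + (12*(-11) + 1/(-5)) = -7 + (-132 - ⅕) = -7 - 661/5 = -696/5 ≈ -139.20)
V(-11)*395 + g = (-60 - 11)*395 - 696/5 = -71*395 - 696/5 = -28045 - 696/5 = -140921/5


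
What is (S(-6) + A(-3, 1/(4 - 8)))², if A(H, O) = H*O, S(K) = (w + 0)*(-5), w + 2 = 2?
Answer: 9/16 ≈ 0.56250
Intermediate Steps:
w = 0 (w = -2 + 2 = 0)
S(K) = 0 (S(K) = (0 + 0)*(-5) = 0*(-5) = 0)
(S(-6) + A(-3, 1/(4 - 8)))² = (0 - 3/(4 - 8))² = (0 - 3/(-4))² = (0 - 3*(-¼))² = (0 + ¾)² = (¾)² = 9/16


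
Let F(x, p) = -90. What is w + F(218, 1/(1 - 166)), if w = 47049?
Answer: 46959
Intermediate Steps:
w + F(218, 1/(1 - 166)) = 47049 - 90 = 46959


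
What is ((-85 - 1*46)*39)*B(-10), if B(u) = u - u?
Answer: 0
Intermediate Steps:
B(u) = 0
((-85 - 1*46)*39)*B(-10) = ((-85 - 1*46)*39)*0 = ((-85 - 46)*39)*0 = -131*39*0 = -5109*0 = 0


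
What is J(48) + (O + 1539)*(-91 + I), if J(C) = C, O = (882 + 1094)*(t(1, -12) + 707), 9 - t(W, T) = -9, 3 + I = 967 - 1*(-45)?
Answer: 1316539650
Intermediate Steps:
I = 1009 (I = -3 + (967 - 1*(-45)) = -3 + (967 + 45) = -3 + 1012 = 1009)
t(W, T) = 18 (t(W, T) = 9 - 1*(-9) = 9 + 9 = 18)
O = 1432600 (O = (882 + 1094)*(18 + 707) = 1976*725 = 1432600)
J(48) + (O + 1539)*(-91 + I) = 48 + (1432600 + 1539)*(-91 + 1009) = 48 + 1434139*918 = 48 + 1316539602 = 1316539650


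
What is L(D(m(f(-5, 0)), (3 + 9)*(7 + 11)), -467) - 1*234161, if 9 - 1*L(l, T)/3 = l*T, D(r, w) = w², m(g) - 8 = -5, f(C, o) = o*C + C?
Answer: 65130922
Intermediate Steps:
f(C, o) = C + C*o (f(C, o) = C*o + C = C + C*o)
m(g) = 3 (m(g) = 8 - 5 = 3)
L(l, T) = 27 - 3*T*l (L(l, T) = 27 - 3*l*T = 27 - 3*T*l)
L(D(m(f(-5, 0)), (3 + 9)*(7 + 11)), -467) - 1*234161 = (27 - 3*(-467)*((3 + 9)*(7 + 11))²) - 1*234161 = (27 - 3*(-467)*(12*18)²) - 234161 = (27 - 3*(-467)*216²) - 234161 = (27 - 3*(-467)*46656) - 234161 = (27 + 65365056) - 234161 = 65365083 - 234161 = 65130922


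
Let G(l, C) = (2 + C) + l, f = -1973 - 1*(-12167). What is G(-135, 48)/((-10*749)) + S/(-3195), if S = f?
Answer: -5072099/1595370 ≈ -3.1793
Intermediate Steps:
f = 10194 (f = -1973 + 12167 = 10194)
S = 10194
G(l, C) = 2 + C + l
G(-135, 48)/((-10*749)) + S/(-3195) = (2 + 48 - 135)/((-10*749)) + 10194/(-3195) = -85/(-7490) + 10194*(-1/3195) = -85*(-1/7490) - 3398/1065 = 17/1498 - 3398/1065 = -5072099/1595370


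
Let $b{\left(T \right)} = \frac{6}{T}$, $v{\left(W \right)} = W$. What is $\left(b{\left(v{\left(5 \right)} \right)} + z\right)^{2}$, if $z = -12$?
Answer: $\frac{2916}{25} \approx 116.64$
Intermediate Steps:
$\left(b{\left(v{\left(5 \right)} \right)} + z\right)^{2} = \left(\frac{6}{5} - 12\right)^{2} = \left(- \frac{54}{5}\right)^{2} = \frac{2916}{25}$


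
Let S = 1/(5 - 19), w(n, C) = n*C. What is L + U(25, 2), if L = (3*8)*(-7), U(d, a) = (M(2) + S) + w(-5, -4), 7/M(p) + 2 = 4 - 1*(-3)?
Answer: -10267/70 ≈ -146.67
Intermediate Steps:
w(n, C) = C*n
M(p) = 7/5 (M(p) = 7/(-2 + (4 - 1*(-3))) = 7/(-2 + (4 + 3)) = 7/(-2 + 7) = 7/5)
S = -1/14 (S = 1/(-14) = -1/14 ≈ -0.071429)
U(d, a) = 1493/70 (U(d, a) = (7/5 - 1/14) - 4*(-5) = 93/70 + 20 = 1493/70)
L = -168 (L = 24*(-7) = -168)
L + U(25, 2) = -168 + 1493/70 = -10267/70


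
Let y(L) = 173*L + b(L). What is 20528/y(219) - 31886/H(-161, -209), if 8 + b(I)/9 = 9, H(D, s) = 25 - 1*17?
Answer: -75511727/18948 ≈ -3985.2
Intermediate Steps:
H(D, s) = 8 (H(D, s) = 25 - 17 = 8)
b(I) = 9 (b(I) = -72 + 9*9 = -72 + 81 = 9)
y(L) = 9 + 173*L (y(L) = 173*L + 9 = 9 + 173*L)
20528/y(219) - 31886/H(-161, -209) = 20528/(9 + 173*219) - 31886/8 = 20528/(9 + 37887) - 31886*1/8 = 20528/37896 - 15943/4 = 20528*(1/37896) - 15943/4 = 2566/4737 - 15943/4 = -75511727/18948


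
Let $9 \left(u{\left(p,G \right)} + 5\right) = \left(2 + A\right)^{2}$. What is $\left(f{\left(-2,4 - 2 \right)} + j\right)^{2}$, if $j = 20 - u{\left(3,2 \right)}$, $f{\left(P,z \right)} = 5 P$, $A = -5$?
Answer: $196$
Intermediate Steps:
$u{\left(p,G \right)} = -4$ ($u{\left(p,G \right)} = -5 + \frac{\left(2 - 5\right)^{2}}{9} = -5 + \frac{\left(-3\right)^{2}}{9} = -5 + \frac{1}{9} \cdot 9 = -5 + 1 = -4$)
$j = 24$ ($j = 20 - -4 = 20 + 4 = 24$)
$\left(f{\left(-2,4 - 2 \right)} + j\right)^{2} = \left(5 \left(-2\right) + 24\right)^{2} = \left(-10 + 24\right)^{2} = 14^{2} = 196$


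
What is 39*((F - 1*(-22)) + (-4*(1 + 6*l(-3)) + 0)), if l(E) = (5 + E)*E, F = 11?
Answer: 6747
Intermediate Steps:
l(E) = E*(5 + E)
39*((F - 1*(-22)) + (-4*(1 + 6*l(-3)) + 0)) = 39*((11 - 1*(-22)) + (-4*(1 + 6*(-3*(5 - 3))) + 0)) = 39*((11 + 22) + (-4*(1 + 6*(-3*2)) + 0)) = 39*(33 + (-4*(1 + 6*(-6)) + 0)) = 39*(33 + (-4*(1 - 36) + 0)) = 39*(33 + (-4*(-35) + 0)) = 39*(33 + (140 + 0)) = 39*(33 + 140) = 39*173 = 6747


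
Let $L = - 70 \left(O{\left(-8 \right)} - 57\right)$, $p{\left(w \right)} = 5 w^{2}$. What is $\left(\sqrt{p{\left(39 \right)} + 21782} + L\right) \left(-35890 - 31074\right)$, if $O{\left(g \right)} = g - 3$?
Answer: $-318748640 - 66964 \sqrt{29387} \approx -3.3023 \cdot 10^{8}$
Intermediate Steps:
$O{\left(g \right)} = -3 + g$ ($O{\left(g \right)} = g - 3 = -3 + g$)
$L = 4760$ ($L = - 70 \left(\left(-3 - 8\right) - 57\right) = - 70 \left(-11 - 57\right) = \left(-70\right) \left(-68\right) = 4760$)
$\left(\sqrt{p{\left(39 \right)} + 21782} + L\right) \left(-35890 - 31074\right) = \left(\sqrt{5 \cdot 39^{2} + 21782} + 4760\right) \left(-35890 - 31074\right) = \left(\sqrt{5 \cdot 1521 + 21782} + 4760\right) \left(-66964\right) = \left(\sqrt{7605 + 21782} + 4760\right) \left(-66964\right) = \left(\sqrt{29387} + 4760\right) \left(-66964\right) = \left(4760 + \sqrt{29387}\right) \left(-66964\right) = -318748640 - 66964 \sqrt{29387}$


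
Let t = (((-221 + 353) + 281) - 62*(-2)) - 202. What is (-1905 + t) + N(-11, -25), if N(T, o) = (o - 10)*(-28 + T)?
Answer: -205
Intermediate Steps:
N(T, o) = (-28 + T)*(-10 + o) (N(T, o) = (-10 + o)*(-28 + T) = (-28 + T)*(-10 + o))
t = 335 (t = ((132 + 281) + 124) - 202 = (413 + 124) - 202 = 537 - 202 = 335)
(-1905 + t) + N(-11, -25) = (-1905 + 335) + (280 - 28*(-25) - 10*(-11) - 11*(-25)) = -1570 + (280 + 700 + 110 + 275) = -1570 + 1365 = -205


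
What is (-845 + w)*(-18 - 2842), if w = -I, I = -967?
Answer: -348920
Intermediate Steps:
w = 967 (w = -1*(-967) = 967)
(-845 + w)*(-18 - 2842) = (-845 + 967)*(-18 - 2842) = 122*(-2860) = -348920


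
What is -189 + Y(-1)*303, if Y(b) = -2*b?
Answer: 417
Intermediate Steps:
-189 + Y(-1)*303 = -189 - 2*(-1)*303 = -189 + 2*303 = -189 + 606 = 417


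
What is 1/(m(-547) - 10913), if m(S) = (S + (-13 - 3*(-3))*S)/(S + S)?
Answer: -2/21829 ≈ -9.1621e-5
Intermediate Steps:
m(S) = -3/2 (m(S) = (S + (-13 + 9)*S)/((2*S)) = (S - 4*S)*(1/(2*S)) = (-3*S)*(1/(2*S)) = -3/2)
1/(m(-547) - 10913) = 1/(-3/2 - 10913) = 1/(-21829/2) = -2/21829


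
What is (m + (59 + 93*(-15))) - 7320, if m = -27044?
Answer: -35700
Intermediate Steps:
(m + (59 + 93*(-15))) - 7320 = (-27044 + (59 + 93*(-15))) - 7320 = (-27044 + (59 - 1395)) - 7320 = (-27044 - 1336) - 7320 = -28380 - 7320 = -35700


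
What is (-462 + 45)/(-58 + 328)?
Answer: -139/90 ≈ -1.5444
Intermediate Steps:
(-462 + 45)/(-58 + 328) = -417/270 = -417*1/270 = -139/90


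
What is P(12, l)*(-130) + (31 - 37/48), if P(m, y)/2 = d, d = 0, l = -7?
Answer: 1451/48 ≈ 30.229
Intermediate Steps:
P(m, y) = 0 (P(m, y) = 2*0 = 0)
P(12, l)*(-130) + (31 - 37/48) = 0*(-130) + (31 - 37/48) = 0 + (31 - 37*1/48) = 0 + (31 - 37/48) = 0 + 1451/48 = 1451/48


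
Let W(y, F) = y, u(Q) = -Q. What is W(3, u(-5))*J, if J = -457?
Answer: -1371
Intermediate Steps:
W(3, u(-5))*J = 3*(-457) = -1371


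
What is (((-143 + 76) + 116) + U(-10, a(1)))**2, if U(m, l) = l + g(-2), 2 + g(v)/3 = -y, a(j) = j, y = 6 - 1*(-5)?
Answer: 121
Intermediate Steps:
y = 11 (y = 6 + 5 = 11)
g(v) = -39 (g(v) = -6 + 3*(-1*11) = -6 + 3*(-11) = -6 - 33 = -39)
U(m, l) = -39 + l (U(m, l) = l - 39 = -39 + l)
(((-143 + 76) + 116) + U(-10, a(1)))**2 = (((-143 + 76) + 116) + (-39 + 1))**2 = ((-67 + 116) - 38)**2 = (49 - 38)**2 = 11**2 = 121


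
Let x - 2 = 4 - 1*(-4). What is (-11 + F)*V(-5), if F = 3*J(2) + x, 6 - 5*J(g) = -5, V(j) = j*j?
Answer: 140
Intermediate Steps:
V(j) = j**2
J(g) = 11/5 (J(g) = 6/5 - 1/5*(-5) = 6/5 + 1 = 11/5)
x = 10 (x = 2 + (4 - 1*(-4)) = 2 + (4 + 4) = 2 + 8 = 10)
F = 83/5 (F = 3*(11/5) + 10 = 33/5 + 10 = 83/5 ≈ 16.600)
(-11 + F)*V(-5) = (-11 + 83/5)*(-5)**2 = (28/5)*25 = 140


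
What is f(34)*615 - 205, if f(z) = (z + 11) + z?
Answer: 48380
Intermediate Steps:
f(z) = 11 + 2*z (f(z) = (11 + z) + z = 11 + 2*z)
f(34)*615 - 205 = (11 + 2*34)*615 - 205 = (11 + 68)*615 - 205 = 79*615 - 205 = 48585 - 205 = 48380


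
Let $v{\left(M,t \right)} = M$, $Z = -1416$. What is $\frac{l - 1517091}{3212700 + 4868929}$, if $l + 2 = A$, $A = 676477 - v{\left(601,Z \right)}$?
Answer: $- \frac{841217}{8081629} \approx -0.10409$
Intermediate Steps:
$A = 675876$ ($A = 676477 - 601 = 675876$)
$l = 675874$ ($l = -2 + 675876 = 675874$)
$\frac{l - 1517091}{3212700 + 4868929} = \frac{675874 - 1517091}{3212700 + 4868929} = - \frac{841217}{8081629}$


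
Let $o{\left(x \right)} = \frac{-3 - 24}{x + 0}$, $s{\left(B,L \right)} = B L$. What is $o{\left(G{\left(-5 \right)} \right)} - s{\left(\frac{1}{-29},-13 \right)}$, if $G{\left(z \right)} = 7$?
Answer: $- \frac{874}{203} \approx -4.3054$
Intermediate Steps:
$o{\left(x \right)} = - \frac{27}{x}$
$o{\left(G{\left(-5 \right)} \right)} - s{\left(\frac{1}{-29},-13 \right)} = - \frac{27}{7} - \frac{1}{-29} \left(-13\right) = \left(-27\right) \frac{1}{7} - \left(- \frac{1}{29}\right) \left(-13\right) = - \frac{27}{7} - \frac{13}{29} = - \frac{874}{203}$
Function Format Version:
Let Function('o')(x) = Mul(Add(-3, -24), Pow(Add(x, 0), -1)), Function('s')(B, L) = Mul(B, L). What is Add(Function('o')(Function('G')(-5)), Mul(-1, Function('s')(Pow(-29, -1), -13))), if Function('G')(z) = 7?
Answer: Rational(-874, 203) ≈ -4.3054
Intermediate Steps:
Function('o')(x) = Mul(-27, Pow(x, -1))
Add(Function('o')(Function('G')(-5)), Mul(-1, Function('s')(Pow(-29, -1), -13))) = Add(Mul(-27, Pow(7, -1)), Mul(-1, Mul(Pow(-29, -1), -13))) = Add(Mul(-27, Rational(1, 7)), Mul(-1, Mul(Rational(-1, 29), -13))) = Add(Rational(-27, 7), Mul(-1, Rational(13, 29))) = Add(Rational(-27, 7), Rational(-13, 29)) = Rational(-874, 203)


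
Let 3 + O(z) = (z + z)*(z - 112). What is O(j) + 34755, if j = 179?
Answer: 58738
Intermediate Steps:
O(z) = -3 + 2*z*(-112 + z) (O(z) = -3 + (z + z)*(z - 112) = -3 + (2*z)*(-112 + z) = -3 + 2*z*(-112 + z))
O(j) + 34755 = (-3 - 224*179 + 2*179²) + 34755 = (-3 - 40096 + 2*32041) + 34755 = (-3 - 40096 + 64082) + 34755 = 23983 + 34755 = 58738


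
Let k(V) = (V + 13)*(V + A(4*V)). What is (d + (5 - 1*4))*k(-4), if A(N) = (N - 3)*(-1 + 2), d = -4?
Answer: 621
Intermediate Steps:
A(N) = -3 + N (A(N) = (-3 + N)*1 = -3 + N)
k(V) = (-3 + 5*V)*(13 + V) (k(V) = (V + 13)*(V + (-3 + 4*V)) = (13 + V)*(-3 + 5*V) = (-3 + 5*V)*(13 + V))
(d + (5 - 1*4))*k(-4) = (-4 + (5 - 1*4))*(-39 + 5*(-4)² + 62*(-4)) = (-4 + (5 - 4))*(-39 + 5*16 - 248) = (-4 + 1)*(-39 + 80 - 248) = -3*(-207) = 621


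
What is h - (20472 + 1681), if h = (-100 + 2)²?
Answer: -12549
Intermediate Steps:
h = 9604 (h = (-98)² = 9604)
h - (20472 + 1681) = 9604 - (20472 + 1681) = 9604 - 1*22153 = 9604 - 22153 = -12549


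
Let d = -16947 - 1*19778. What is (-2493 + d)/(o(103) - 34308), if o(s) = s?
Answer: 39218/34205 ≈ 1.1466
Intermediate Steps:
d = -36725 (d = -16947 - 19778 = -36725)
(-2493 + d)/(o(103) - 34308) = (-2493 - 36725)/(103 - 34308) = -39218/(-34205) = -39218*(-1/34205) = 39218/34205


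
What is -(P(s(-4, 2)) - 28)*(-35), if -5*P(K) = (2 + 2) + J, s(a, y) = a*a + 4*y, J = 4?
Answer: -1036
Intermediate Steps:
s(a, y) = a² + 4*y
P(K) = -8/5 (P(K) = -((2 + 2) + 4)/5 = -(4 + 4)/5 = -⅕*8 = -8/5)
-(P(s(-4, 2)) - 28)*(-35) = -(-8/5 - 28)*(-35) = -(-148)*(-35)/5 = -1*1036 = -1036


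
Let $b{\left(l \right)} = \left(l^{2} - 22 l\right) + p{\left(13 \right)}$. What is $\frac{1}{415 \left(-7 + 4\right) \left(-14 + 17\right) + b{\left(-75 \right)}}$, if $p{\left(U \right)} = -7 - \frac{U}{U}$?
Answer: $\frac{1}{3532} \approx 0.00028313$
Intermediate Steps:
$p{\left(U \right)} = -8$ ($p{\left(U \right)} = -7 - 1 = -8$)
$b{\left(l \right)} = -8 + l^{2} - 22 l$ ($b{\left(l \right)} = \left(l^{2} - 22 l\right) - 8 = -8 + l^{2} - 22 l$)
$\frac{1}{415 \left(-7 + 4\right) \left(-14 + 17\right) + b{\left(-75 \right)}} = \frac{1}{415 \left(-7 + 4\right) \left(-14 + 17\right) - \left(-1642 - 5625\right)} = \frac{1}{415 \left(\left(-3\right) 3\right) + \left(-8 + 5625 + 1650\right)} = \frac{1}{415 \left(-9\right) + 7267} = \frac{1}{-3735 + 7267} = \frac{1}{3532}$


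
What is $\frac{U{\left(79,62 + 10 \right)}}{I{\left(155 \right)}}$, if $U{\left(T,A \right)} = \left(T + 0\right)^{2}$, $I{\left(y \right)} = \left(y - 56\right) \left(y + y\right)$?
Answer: $\frac{6241}{30690} \approx 0.20336$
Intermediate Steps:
$I{\left(y \right)} = 2 y \left(-56 + y\right)$ ($I{\left(y \right)} = \left(-56 + y\right) 2 y = 2 y \left(-56 + y\right)$)
$U{\left(T,A \right)} = T^{2}$
$\frac{U{\left(79,62 + 10 \right)}}{I{\left(155 \right)}} = \frac{79^{2}}{2 \cdot 155 \left(-56 + 155\right)} = \frac{6241}{2 \cdot 155 \cdot 99} = \frac{6241}{30690}$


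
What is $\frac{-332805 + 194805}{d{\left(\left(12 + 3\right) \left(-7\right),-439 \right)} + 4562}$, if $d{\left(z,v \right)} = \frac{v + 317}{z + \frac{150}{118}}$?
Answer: $- \frac{422280000}{13963319} \approx -30.242$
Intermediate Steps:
$d{\left(z,v \right)} = \frac{317 + v}{\frac{75}{59} + z}$ ($d{\left(z,v \right)} = \frac{317 + v}{z + 150 \cdot \frac{1}{118}} = \frac{317 + v}{z + \frac{75}{59}} = \frac{317 + v}{\frac{75}{59} + z}$)
$\frac{-332805 + 194805}{d{\left(\left(12 + 3\right) \left(-7\right),-439 \right)} + 4562} = \frac{-332805 + 194805}{\frac{59 \left(317 - 439\right)}{75 + 59 \left(12 + 3\right) \left(-7\right)} + 4562} = - \frac{138000}{59 \frac{1}{75 + 59 \cdot 15 \left(-7\right)} \left(-122\right) + 4562} = - \frac{138000}{59 \frac{1}{75 + 59 \left(-105\right)} \left(-122\right) + 4562} = - \frac{138000}{59 \frac{1}{75 - 6195} \left(-122\right) + 4562} = - \frac{138000}{59 \frac{1}{-6120} \left(-122\right) + 4562} = - \frac{138000}{59 \left(- \frac{1}{6120}\right) \left(-122\right) + 4562} = - \frac{138000}{\frac{3599}{3060} + 4562} = - \frac{138000}{\frac{13963319}{3060}} = \left(-138000\right) \frac{3060}{13963319} = - \frac{422280000}{13963319}$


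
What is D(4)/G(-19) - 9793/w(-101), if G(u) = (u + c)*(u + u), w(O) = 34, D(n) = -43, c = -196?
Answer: -465176/1615 ≈ -288.03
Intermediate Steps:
G(u) = 2*u*(-196 + u) (G(u) = (u - 196)*(u + u) = (-196 + u)*(2*u) = 2*u*(-196 + u))
D(4)/G(-19) - 9793/w(-101) = -43*(-1/(38*(-196 - 19))) - 9793/34 = -43/(2*(-19)*(-215)) - 9793*1/34 = -43/8170 - 9793/34 = -43*1/8170 - 9793/34 = -1/190 - 9793/34 = -465176/1615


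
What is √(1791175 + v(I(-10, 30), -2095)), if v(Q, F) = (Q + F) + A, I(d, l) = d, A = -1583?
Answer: √1787487 ≈ 1337.0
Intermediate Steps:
v(Q, F) = -1583 + F + Q (v(Q, F) = (Q + F) - 1583 = (F + Q) - 1583 = -1583 + F + Q)
√(1791175 + v(I(-10, 30), -2095)) = √(1791175 + (-1583 - 2095 - 10)) = √(1791175 - 3688) = √1787487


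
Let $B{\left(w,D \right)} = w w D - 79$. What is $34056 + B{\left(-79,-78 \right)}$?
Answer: $-452821$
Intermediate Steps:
$B{\left(w,D \right)} = -79 + D w^{2}$ ($B{\left(w,D \right)} = w^{2} D - 79 = D w^{2} - 79 = -79 + D w^{2}$)
$34056 + B{\left(-79,-78 \right)} = 34056 - \left(79 + 78 \left(-79\right)^{2}\right) = 34056 - 486877 = -452821$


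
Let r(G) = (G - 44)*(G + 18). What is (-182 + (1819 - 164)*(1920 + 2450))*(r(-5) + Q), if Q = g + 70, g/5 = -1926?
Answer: -73746417096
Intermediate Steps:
g = -9630 (g = 5*(-1926) = -9630)
Q = -9560 (Q = -9630 + 70 = -9560)
r(G) = (-44 + G)*(18 + G)
(-182 + (1819 - 164)*(1920 + 2450))*(r(-5) + Q) = (-182 + (1819 - 164)*(1920 + 2450))*((-792 + (-5)² - 26*(-5)) - 9560) = (-182 + 1655*4370)*((-792 + 25 + 130) - 9560) = (-182 + 7232350)*(-637 - 9560) = 7232168*(-10197) = -73746417096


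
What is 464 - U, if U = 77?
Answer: 387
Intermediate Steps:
464 - U = 464 - 1*77 = 464 - 77 = 387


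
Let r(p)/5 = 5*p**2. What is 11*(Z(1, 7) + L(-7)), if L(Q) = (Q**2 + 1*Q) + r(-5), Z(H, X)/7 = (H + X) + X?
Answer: 8492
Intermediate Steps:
r(p) = 25*p**2 (r(p) = 5*(5*p**2) = 25*p**2)
Z(H, X) = 7*H + 14*X (Z(H, X) = 7*((H + X) + X) = 7*(H + 2*X) = 7*H + 14*X)
L(Q) = 625 + Q + Q**2 (L(Q) = (Q**2 + 1*Q) + 25*(-5)**2 = (Q**2 + Q) + 25*25 = (Q + Q**2) + 625 = 625 + Q + Q**2)
11*(Z(1, 7) + L(-7)) = 11*((7*1 + 14*7) + (625 - 7 + (-7)**2)) = 11*((7 + 98) + (625 - 7 + 49)) = 11*(105 + 667) = 11*772 = 8492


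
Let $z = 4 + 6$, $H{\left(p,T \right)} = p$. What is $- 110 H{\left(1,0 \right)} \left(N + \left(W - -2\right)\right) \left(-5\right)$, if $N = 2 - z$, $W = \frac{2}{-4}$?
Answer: $-3575$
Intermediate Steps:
$W = - \frac{1}{2}$ ($W = 2 \left(- \frac{1}{4}\right) = - \frac{1}{2} \approx -0.5$)
$z = 10$
$N = -8$ ($N = 2 - 10 = -8$)
$- 110 H{\left(1,0 \right)} \left(N + \left(W - -2\right)\right) \left(-5\right) = \left(-110\right) 1 \left(-8 - - \frac{3}{2}\right) \left(-5\right) = - 110 \left(-8 + \left(- \frac{1}{2} + 2\right)\right) \left(-5\right) = - 110 \left(-8 + \frac{3}{2}\right) \left(-5\right) = - 110 \left(\left(- \frac{13}{2}\right) \left(-5\right)\right) = \left(-110\right) \frac{65}{2} = -3575$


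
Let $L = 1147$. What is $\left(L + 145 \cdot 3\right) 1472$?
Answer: $2328704$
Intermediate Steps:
$\left(L + 145 \cdot 3\right) 1472 = \left(1147 + 145 \cdot 3\right) 1472 = \left(1147 + 435\right) 1472 = 1582 \cdot 1472 = 2328704$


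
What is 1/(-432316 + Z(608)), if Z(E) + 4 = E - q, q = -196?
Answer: -1/431516 ≈ -2.3174e-6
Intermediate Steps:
Z(E) = 192 + E (Z(E) = -4 + (E - 1*(-196)) = -4 + (E + 196) = -4 + (196 + E) = 192 + E)
1/(-432316 + Z(608)) = 1/(-432316 + (192 + 608)) = 1/(-432316 + 800) = 1/(-431516) = -1/431516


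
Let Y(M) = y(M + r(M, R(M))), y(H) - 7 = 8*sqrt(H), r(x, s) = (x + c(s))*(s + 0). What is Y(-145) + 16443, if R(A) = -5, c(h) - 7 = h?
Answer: 16450 + 8*sqrt(570) ≈ 16641.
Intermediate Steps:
c(h) = 7 + h
r(x, s) = s*(7 + s + x) (r(x, s) = (x + (7 + s))*(s + 0) = (7 + s + x)*s = s*(7 + s + x))
y(H) = 7 + 8*sqrt(H)
Y(M) = 7 + 8*sqrt(-10 - 4*M) (Y(M) = 7 + 8*sqrt(M - 5*(7 - 5 + M)) = 7 + 8*sqrt(M - 5*(2 + M)) = 7 + 8*sqrt(M + (-10 - 5*M)) = 7 + 8*sqrt(-10 - 4*M))
Y(-145) + 16443 = (7 + 8*sqrt(-10 - 4*(-145))) + 16443 = (7 + 8*sqrt(-10 + 580)) + 16443 = (7 + 8*sqrt(570)) + 16443 = 16450 + 8*sqrt(570)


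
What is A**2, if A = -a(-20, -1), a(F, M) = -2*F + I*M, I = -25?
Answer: 4225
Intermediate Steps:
a(F, M) = -25*M - 2*F (a(F, M) = -2*F - 25*M = -25*M - 2*F)
A = -65 (A = -(-25*(-1) - 2*(-20)) = -(25 + 40) = -1*65 = -65)
A**2 = (-65)**2 = 4225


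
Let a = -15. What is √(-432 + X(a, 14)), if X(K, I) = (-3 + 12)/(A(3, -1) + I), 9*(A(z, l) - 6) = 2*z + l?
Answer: 3*I*√1641135/185 ≈ 20.774*I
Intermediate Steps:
A(z, l) = 6 + l/9 + 2*z/9 (A(z, l) = 6 + (2*z + l)/9 = 6 + (l + 2*z)/9 = 6 + (l/9 + 2*z/9) = 6 + l/9 + 2*z/9)
X(K, I) = 9/(59/9 + I) (X(K, I) = (-3 + 12)/((6 + (⅑)*(-1) + (2/9)*3) + I) = 9/((6 - ⅑ + ⅔) + I) = 9/(59/9 + I))
√(-432 + X(a, 14)) = √(-432 + 81/(59 + 9*14)) = √(-432 + 81/(59 + 126)) = √(-432 + 81/185) = √(-79839/185) = 3*I*√1641135/185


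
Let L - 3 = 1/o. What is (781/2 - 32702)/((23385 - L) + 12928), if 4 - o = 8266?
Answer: -266957613/299993221 ≈ -0.88988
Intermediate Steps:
o = -8262 (o = 4 - 1*8266 = 4 - 8266 = -8262)
L = 24785/8262 (L = 3 + 1/(-8262) = 3 - 1/8262 = 24785/8262 ≈ 2.9999)
(781/2 - 32702)/((23385 - L) + 12928) = (781/2 - 32702)/((23385 - 1*24785/8262) + 12928) = (781*(½) - 32702)/((23385 - 24785/8262) + 12928) = (781/2 - 32702)/(193182085/8262 + 12928) = -64623/(2*299993221/8262) = -64623/2*8262/299993221 = -266957613/299993221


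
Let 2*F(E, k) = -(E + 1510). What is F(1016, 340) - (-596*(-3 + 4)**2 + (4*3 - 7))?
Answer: -672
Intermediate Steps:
F(E, k) = -755 - E/2 (F(E, k) = (-(E + 1510))/2 = (-(1510 + E))/2 = (-1510 - E)/2 = -755 - E/2)
F(1016, 340) - (-596*(-3 + 4)**2 + (4*3 - 7)) = (-755 - 1/2*1016) - (-596*(-3 + 4)**2 + (4*3 - 7)) = (-755 - 508) - (-596*1**2 + (12 - 7)) = -1263 - (-596*1 + 5) = -1263 - (-596 + 5) = -1263 - 1*(-591) = -1263 + 591 = -672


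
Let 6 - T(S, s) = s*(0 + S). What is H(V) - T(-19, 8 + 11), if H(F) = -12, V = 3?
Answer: -379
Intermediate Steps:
T(S, s) = 6 - S*s (T(S, s) = 6 - s*(0 + S) = 6 - s*S = 6 - S*s)
H(V) - T(-19, 8 + 11) = -12 - (6 - 1*(-19)*(8 + 11)) = -12 - (6 - 1*(-19)*19) = -12 - (6 + 361) = -12 - 1*367 = -12 - 367 = -379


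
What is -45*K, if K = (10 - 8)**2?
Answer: -180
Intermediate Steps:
K = 4 (K = 2**2 = 4)
-45*K = -45*4 = -180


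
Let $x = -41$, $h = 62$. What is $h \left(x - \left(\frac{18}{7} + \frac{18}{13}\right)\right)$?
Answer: $- \frac{253642}{91} \approx -2787.3$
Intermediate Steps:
$h \left(x - \left(\frac{18}{7} + \frac{18}{13}\right)\right) = 62 \left(-41 - \left(\frac{18}{7} + \frac{18}{13}\right)\right) = 62 \left(-41 - \frac{360}{91}\right) = 62 \left(- \frac{4091}{91}\right) = - \frac{253642}{91}$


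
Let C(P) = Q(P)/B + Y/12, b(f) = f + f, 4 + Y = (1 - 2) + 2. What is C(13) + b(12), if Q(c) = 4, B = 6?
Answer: 293/12 ≈ 24.417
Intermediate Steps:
Y = -3 (Y = -4 + ((1 - 2) + 2) = -4 + (-1 + 2) = -4 + 1 = -3)
b(f) = 2*f
C(P) = 5/12 (C(P) = 4/6 - 3/12 = 4*(⅙) - 3*1/12 = ⅔ - ¼ = 5/12)
C(13) + b(12) = 5/12 + 2*12 = 5/12 + 24 = 293/12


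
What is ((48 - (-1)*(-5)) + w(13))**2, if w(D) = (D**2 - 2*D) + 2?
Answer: 35344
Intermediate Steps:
w(D) = 2 + D**2 - 2*D
((48 - (-1)*(-5)) + w(13))**2 = ((48 - (-1)*(-5)) + (2 + 13**2 - 2*13))**2 = ((48 - 1*5) + (2 + 169 - 26))**2 = ((48 - 5) + 145)**2 = (43 + 145)**2 = 188**2 = 35344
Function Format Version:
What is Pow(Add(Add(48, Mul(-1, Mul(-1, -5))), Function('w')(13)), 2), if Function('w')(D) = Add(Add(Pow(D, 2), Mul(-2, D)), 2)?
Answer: 35344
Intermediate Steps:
Function('w')(D) = Add(2, Pow(D, 2), Mul(-2, D))
Pow(Add(Add(48, Mul(-1, Mul(-1, -5))), Function('w')(13)), 2) = Pow(Add(Add(48, Mul(-1, Mul(-1, -5))), Add(2, Pow(13, 2), Mul(-2, 13))), 2) = Pow(Add(Add(48, Mul(-1, 5)), Add(2, 169, -26)), 2) = Pow(Add(Add(48, -5), 145), 2) = Pow(Add(43, 145), 2) = Pow(188, 2) = 35344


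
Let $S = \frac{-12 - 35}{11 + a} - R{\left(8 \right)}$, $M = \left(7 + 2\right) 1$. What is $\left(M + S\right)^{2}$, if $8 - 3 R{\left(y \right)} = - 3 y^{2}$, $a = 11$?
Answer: $\frac{15578809}{4356} \approx 3576.4$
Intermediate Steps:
$R{\left(y \right)} = \frac{8}{3} + y^{2}$ ($R{\left(y \right)} = \frac{8}{3} - \frac{\left(-3\right) y^{2}}{3} = \frac{8}{3} + y^{2}$)
$M = 9$ ($M = 9 \cdot 1 = 9$)
$S = - \frac{4541}{66}$ ($S = \frac{-12 - 35}{11 + 11} - \left(\frac{8}{3} + 8^{2}\right) = - \frac{47}{22} - \left(\frac{8}{3} + 64\right) = \left(-47\right) \frac{1}{22} - \frac{200}{3} = - \frac{47}{22} - \frac{200}{3} = - \frac{4541}{66} \approx -68.803$)
$\left(M + S\right)^{2} = \left(9 - \frac{4541}{66}\right)^{2} = \left(- \frac{3947}{66}\right)^{2} = \frac{15578809}{4356}$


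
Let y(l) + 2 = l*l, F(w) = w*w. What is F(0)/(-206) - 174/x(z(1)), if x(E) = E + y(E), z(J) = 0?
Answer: 87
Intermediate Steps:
F(w) = w**2
y(l) = -2 + l**2 (y(l) = -2 + l*l = -2 + l**2)
x(E) = -2 + E + E**2 (x(E) = E + (-2 + E**2) = -2 + E + E**2)
F(0)/(-206) - 174/x(z(1)) = 0**2/(-206) - 174/(-2 + 0 + 0**2) = 0*(-1/206) - 174/(-2 + 0 + 0) = 0 - 174/(-2) = 0 - 174*(-1/2) = 0 + 87 = 87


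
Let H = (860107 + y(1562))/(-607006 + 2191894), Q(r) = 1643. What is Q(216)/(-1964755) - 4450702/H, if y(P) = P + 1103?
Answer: -3464778735186121819/423783900215 ≈ -8.1758e+6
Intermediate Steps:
y(P) = 1103 + P
H = 215693/396222 (H = (860107 + (1103 + 1562))/(-607006 + 2191894) = (860107 + 2665)/1584888 = 862772*(1/1584888) = 215693/396222 ≈ 0.54437)
Q(216)/(-1964755) - 4450702/H = 1643/(-1964755) - 4450702/215693/396222 = 1643*(-1/1964755) - 4450702*396222/215693 = -1643/1964755 - 1763466047844/215693 = -3464778735186121819/423783900215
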